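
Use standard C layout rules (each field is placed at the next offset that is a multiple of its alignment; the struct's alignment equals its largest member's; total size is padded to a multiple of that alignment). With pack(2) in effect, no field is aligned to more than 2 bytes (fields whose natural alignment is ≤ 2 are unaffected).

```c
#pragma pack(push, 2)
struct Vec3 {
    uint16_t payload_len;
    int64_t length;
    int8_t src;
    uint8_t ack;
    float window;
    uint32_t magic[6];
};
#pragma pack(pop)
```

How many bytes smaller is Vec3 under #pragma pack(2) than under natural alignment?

natural layout:
  @0: payload_len [2B, align 2] → 2
  +6 pad (align 8)
  @8: length [8B, align 8] → 16
  @16: src [1B, align 1] → 17
  @17: ack [1B, align 1] → 18
  +2 pad (align 4)
  @20: window [4B, align 4] → 24
  @24: magic [24B, align 4] → 48
  size 48, align 8
packed(2) layout:
  @0: payload_len [2B, align 2] → 2
  @2: length [8B, align 2] → 10
  @10: src [1B, align 1] → 11
  @11: ack [1B, align 1] → 12
  @12: window [4B, align 2] → 16
  @16: magic [24B, align 2] → 40
  size 40, align 2
48 − 40 = 8

8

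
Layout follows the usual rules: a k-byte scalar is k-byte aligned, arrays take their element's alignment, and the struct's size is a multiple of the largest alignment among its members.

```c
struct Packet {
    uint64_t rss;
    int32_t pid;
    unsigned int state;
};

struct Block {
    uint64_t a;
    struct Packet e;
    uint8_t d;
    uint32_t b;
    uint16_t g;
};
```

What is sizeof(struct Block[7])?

Packet: @0: rss [8B, align 8] → 8; @8: pid [4B, align 4] → 12; @12: state [4B, align 4] → 16; size 16, align 8
@0: a [8B, align 8] → 8
@8: e [16B, align 8] → 24
@24: d [1B, align 1] → 25
+3 pad (align 4)
@28: b [4B, align 4] → 32
@32: g [2B, align 2] → 34
+6 tail pad (align 8)
size 40, align 8
array of 7: 7 × 40 = 280

280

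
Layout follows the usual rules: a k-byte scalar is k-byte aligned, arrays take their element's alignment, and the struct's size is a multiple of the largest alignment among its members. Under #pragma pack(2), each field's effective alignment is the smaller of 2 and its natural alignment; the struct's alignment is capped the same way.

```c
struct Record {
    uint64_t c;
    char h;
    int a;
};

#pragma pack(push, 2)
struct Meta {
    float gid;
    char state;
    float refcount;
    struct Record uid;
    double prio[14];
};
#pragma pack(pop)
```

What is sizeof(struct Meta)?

Record: c at 0 (size 8, align 8) → ends 8; h at 8 (size 1, align 1) → ends 9; pad 3 to align 4 for a; a at 12 (size 4, align 4) → ends 16; total 16 bytes, alignment 8
gid at 0 (size 4, align 2) → ends 4
state at 4 (size 1, align 1) → ends 5
pad 1 to align 2 for refcount
refcount at 6 (size 4, align 2) → ends 10
uid at 10 (size 16, align 2) → ends 26
prio at 26 (size 112, align 2) → ends 138
total 138 bytes, alignment 2

138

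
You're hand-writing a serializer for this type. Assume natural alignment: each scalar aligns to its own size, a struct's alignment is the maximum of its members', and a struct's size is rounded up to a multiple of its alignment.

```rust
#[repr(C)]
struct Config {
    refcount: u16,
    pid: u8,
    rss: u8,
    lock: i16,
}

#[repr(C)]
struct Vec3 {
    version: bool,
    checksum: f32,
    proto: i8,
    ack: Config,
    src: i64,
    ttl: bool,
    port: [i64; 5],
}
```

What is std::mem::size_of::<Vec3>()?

72

Config: @0: refcount [2B, align 2] → 2; @2: pid [1B, align 1] → 3; @3: rss [1B, align 1] → 4; @4: lock [2B, align 2] → 6; size 6, align 2
@0: version [1B, align 1] → 1
+3 pad (align 4)
@4: checksum [4B, align 4] → 8
@8: proto [1B, align 1] → 9
+1 pad (align 2)
@10: ack [6B, align 2] → 16
@16: src [8B, align 8] → 24
@24: ttl [1B, align 1] → 25
+7 pad (align 8)
@32: port [40B, align 8] → 72
size 72, align 8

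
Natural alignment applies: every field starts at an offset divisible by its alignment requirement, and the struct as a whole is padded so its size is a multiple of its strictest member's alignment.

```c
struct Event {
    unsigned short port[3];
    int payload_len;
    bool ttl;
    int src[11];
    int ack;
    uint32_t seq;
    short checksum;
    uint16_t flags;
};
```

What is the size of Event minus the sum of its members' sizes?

5

@0: port [6B, align 2] → 6
+2 pad (align 4)
@8: payload_len [4B, align 4] → 12
@12: ttl [1B, align 1] → 13
+3 pad (align 4)
@16: src [44B, align 4] → 60
@60: ack [4B, align 4] → 64
@64: seq [4B, align 4] → 68
@68: checksum [2B, align 2] → 70
@70: flags [2B, align 2] → 72
size 72, align 4
data bytes 67, size 72 → padding 5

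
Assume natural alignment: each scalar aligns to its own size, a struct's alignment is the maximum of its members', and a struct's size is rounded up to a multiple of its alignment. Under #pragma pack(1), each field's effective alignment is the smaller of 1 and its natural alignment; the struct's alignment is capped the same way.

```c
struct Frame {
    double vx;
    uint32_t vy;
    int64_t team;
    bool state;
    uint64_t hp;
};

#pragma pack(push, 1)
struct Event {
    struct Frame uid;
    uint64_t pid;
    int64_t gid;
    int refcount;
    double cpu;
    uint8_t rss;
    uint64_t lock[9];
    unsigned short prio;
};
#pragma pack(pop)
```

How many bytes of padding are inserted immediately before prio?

0

Frame: 0..8  vx  (8B, 8-aligned); 8..12  vy  (4B, 4-aligned); 12..16  -- padding (4B); 16..24  team  (8B, 8-aligned); 24..25  state  (1B, 1-aligned); 25..32  -- padding (7B); 32..40  hp  (8B, 8-aligned); sizeof = 40, alignof = 8
0..40  uid  (40B, 1-aligned)
40..48  pid  (8B, 1-aligned)
48..56  gid  (8B, 1-aligned)
56..60  refcount  (4B, 1-aligned)
60..68  cpu  (8B, 1-aligned)
68..69  rss  (1B, 1-aligned)
69..141  lock  (72B, 1-aligned)
141..143  prio  (2B, 1-aligned)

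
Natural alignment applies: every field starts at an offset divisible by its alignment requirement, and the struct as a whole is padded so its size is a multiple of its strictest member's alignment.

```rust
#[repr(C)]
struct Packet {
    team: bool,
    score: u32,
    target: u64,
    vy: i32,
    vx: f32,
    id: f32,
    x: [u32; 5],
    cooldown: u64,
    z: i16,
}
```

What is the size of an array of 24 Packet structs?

team at 0 (size 1, align 1) → ends 1
pad 3 to align 4 for score
score at 4 (size 4, align 4) → ends 8
target at 8 (size 8, align 8) → ends 16
vy at 16 (size 4, align 4) → ends 20
vx at 20 (size 4, align 4) → ends 24
id at 24 (size 4, align 4) → ends 28
x at 28 (size 20, align 4) → ends 48
cooldown at 48 (size 8, align 8) → ends 56
z at 56 (size 2, align 2) → ends 58
tail pad 6 to reach multiple of 8
total 64 bytes, alignment 8
array of 24: 24 × 64 = 1536

1536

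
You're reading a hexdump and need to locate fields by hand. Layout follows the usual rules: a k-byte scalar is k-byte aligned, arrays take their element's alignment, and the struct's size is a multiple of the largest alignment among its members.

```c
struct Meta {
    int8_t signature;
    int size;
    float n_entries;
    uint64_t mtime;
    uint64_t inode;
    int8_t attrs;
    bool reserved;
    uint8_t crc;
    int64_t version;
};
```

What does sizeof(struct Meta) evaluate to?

48

signature at 0 (size 1, align 1) → ends 1
pad 3 to align 4 for size
size at 4 (size 4, align 4) → ends 8
n_entries at 8 (size 4, align 4) → ends 12
pad 4 to align 8 for mtime
mtime at 16 (size 8, align 8) → ends 24
inode at 24 (size 8, align 8) → ends 32
attrs at 32 (size 1, align 1) → ends 33
reserved at 33 (size 1, align 1) → ends 34
crc at 34 (size 1, align 1) → ends 35
pad 5 to align 8 for version
version at 40 (size 8, align 8) → ends 48
total 48 bytes, alignment 8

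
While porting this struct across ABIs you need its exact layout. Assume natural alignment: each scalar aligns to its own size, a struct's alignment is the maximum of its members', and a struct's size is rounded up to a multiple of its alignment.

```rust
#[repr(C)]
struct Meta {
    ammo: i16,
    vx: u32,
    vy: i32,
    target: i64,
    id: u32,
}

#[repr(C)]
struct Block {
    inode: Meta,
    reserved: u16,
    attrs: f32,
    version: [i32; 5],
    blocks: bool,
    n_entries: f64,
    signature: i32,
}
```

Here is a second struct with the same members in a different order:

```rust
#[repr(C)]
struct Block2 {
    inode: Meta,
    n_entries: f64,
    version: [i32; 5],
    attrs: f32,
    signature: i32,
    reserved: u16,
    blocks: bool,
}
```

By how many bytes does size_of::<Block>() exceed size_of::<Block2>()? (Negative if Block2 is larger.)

8

Meta: ammo at 0 (size 2, align 2) → ends 2; pad 2 to align 4 for vx; vx at 4 (size 4, align 4) → ends 8; vy at 8 (size 4, align 4) → ends 12; pad 4 to align 8 for target; target at 16 (size 8, align 8) → ends 24; id at 24 (size 4, align 4) → ends 28; tail pad 4 to reach multiple of 8; total 32 bytes, alignment 8
inode at 0 (size 32, align 8) → ends 32
reserved at 32 (size 2, align 2) → ends 34
pad 2 to align 4 for attrs
attrs at 36 (size 4, align 4) → ends 40
version at 40 (size 20, align 4) → ends 60
blocks at 60 (size 1, align 1) → ends 61
pad 3 to align 8 for n_entries
n_entries at 64 (size 8, align 8) → ends 72
signature at 72 (size 4, align 4) → ends 76
tail pad 4 to reach multiple of 8
total 80 bytes, alignment 8
— Block2 —
inode at 0 (size 32, align 8) → ends 32
n_entries at 32 (size 8, align 8) → ends 40
version at 40 (size 20, align 4) → ends 60
attrs at 60 (size 4, align 4) → ends 64
signature at 64 (size 4, align 4) → ends 68
reserved at 68 (size 2, align 2) → ends 70
blocks at 70 (size 1, align 1) → ends 71
tail pad 1 to reach multiple of 8
total 72 bytes, alignment 8
80 − 72 = 8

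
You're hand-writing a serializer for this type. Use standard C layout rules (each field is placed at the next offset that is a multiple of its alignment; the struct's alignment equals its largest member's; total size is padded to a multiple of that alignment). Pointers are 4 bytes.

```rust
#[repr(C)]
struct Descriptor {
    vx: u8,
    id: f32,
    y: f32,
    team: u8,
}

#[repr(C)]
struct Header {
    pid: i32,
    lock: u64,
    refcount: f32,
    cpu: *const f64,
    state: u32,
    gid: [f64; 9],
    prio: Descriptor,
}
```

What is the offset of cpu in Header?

Descriptor: vx at 0 (size 1, align 1) → ends 1; pad 3 to align 4 for id; id at 4 (size 4, align 4) → ends 8; y at 8 (size 4, align 4) → ends 12; team at 12 (size 1, align 1) → ends 13; tail pad 3 to reach multiple of 4; total 16 bytes, alignment 4
pid at 0 (size 4, align 4) → ends 4
pad 4 to align 8 for lock
lock at 8 (size 8, align 8) → ends 16
refcount at 16 (size 4, align 4) → ends 20
cpu at 20 (size 4, align 4) → ends 24

20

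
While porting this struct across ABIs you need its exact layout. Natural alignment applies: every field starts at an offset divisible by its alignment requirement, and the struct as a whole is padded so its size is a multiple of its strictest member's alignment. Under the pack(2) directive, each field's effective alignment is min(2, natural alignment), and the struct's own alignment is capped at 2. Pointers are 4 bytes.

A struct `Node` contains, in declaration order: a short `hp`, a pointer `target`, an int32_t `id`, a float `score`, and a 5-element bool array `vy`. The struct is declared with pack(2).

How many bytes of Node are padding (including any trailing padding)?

hp at 0 (size 2, align 2) → ends 2
target at 2 (size 4, align 2) → ends 6
id at 6 (size 4, align 2) → ends 10
score at 10 (size 4, align 2) → ends 14
vy at 14 (size 5, align 1) → ends 19
tail pad 1 to reach multiple of 2
total 20 bytes, alignment 2
data bytes 19, size 20 → padding 1

1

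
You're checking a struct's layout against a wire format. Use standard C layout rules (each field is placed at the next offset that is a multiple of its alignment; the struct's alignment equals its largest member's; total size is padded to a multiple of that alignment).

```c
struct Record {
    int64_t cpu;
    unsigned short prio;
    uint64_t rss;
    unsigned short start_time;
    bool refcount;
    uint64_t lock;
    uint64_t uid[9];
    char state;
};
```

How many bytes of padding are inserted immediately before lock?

0..8  cpu  (8B, 8-aligned)
8..10  prio  (2B, 2-aligned)
10..16  -- padding (6B)
16..24  rss  (8B, 8-aligned)
24..26  start_time  (2B, 2-aligned)
26..27  refcount  (1B, 1-aligned)
27..32  -- padding (5B)
32..40  lock  (8B, 8-aligned)

5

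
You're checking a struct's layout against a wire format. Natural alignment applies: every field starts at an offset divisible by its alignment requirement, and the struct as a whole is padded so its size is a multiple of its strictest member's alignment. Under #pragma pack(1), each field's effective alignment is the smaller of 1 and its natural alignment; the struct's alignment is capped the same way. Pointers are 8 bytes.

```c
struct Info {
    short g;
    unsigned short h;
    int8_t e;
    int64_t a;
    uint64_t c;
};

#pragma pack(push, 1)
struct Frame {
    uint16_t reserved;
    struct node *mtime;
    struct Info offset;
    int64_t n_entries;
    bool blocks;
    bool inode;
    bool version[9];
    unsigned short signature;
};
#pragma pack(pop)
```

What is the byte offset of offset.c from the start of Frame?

Info: 0..2  g  (2B, 2-aligned); 2..4  h  (2B, 2-aligned); 4..5  e  (1B, 1-aligned); 5..8  -- padding (3B); 8..16  a  (8B, 8-aligned); 16..24  c  (8B, 8-aligned); sizeof = 24, alignof = 8
0..2  reserved  (2B, 1-aligned)
2..10  mtime  (8B, 1-aligned)
10..34  offset  (24B, 1-aligned)
within Info: c at 16
10 + 16 = 26

26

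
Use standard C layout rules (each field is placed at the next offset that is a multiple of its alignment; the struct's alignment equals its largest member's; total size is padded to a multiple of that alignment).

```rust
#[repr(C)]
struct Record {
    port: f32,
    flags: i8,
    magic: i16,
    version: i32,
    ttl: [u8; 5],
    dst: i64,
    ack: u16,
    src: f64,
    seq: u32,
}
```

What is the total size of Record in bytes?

56 bytes

@0: port [4B, align 4] → 4
@4: flags [1B, align 1] → 5
+1 pad (align 2)
@6: magic [2B, align 2] → 8
@8: version [4B, align 4] → 12
@12: ttl [5B, align 1] → 17
+7 pad (align 8)
@24: dst [8B, align 8] → 32
@32: ack [2B, align 2] → 34
+6 pad (align 8)
@40: src [8B, align 8] → 48
@48: seq [4B, align 4] → 52
+4 tail pad (align 8)
size 56, align 8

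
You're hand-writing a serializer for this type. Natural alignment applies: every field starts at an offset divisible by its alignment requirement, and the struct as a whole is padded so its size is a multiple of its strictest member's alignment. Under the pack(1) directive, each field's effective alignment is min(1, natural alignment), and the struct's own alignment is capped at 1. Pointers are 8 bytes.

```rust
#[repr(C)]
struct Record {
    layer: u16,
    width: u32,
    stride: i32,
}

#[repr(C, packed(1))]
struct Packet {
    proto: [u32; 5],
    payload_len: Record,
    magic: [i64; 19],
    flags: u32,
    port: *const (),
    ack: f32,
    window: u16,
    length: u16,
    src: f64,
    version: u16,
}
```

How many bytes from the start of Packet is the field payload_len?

Record: 0..2  layer  (2B, 2-aligned); 2..4  -- padding (2B); 4..8  width  (4B, 4-aligned); 8..12  stride  (4B, 4-aligned); sizeof = 12, alignof = 4
0..20  proto  (20B, 1-aligned)
20..32  payload_len  (12B, 1-aligned)

20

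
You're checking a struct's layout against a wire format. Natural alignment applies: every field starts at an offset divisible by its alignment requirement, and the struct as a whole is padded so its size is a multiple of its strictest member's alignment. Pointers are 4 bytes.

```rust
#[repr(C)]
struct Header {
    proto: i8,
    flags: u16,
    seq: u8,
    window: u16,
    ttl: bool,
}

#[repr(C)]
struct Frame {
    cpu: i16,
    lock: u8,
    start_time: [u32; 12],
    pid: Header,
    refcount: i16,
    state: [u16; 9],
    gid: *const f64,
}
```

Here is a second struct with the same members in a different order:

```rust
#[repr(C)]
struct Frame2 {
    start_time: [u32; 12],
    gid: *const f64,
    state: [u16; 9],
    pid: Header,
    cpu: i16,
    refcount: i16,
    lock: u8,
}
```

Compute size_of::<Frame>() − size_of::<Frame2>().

Header: 0..1  proto  (1B, 1-aligned); 1..2  -- padding (1B); 2..4  flags  (2B, 2-aligned); 4..5  seq  (1B, 1-aligned); 5..6  -- padding (1B); 6..8  window  (2B, 2-aligned); 8..9  ttl  (1B, 1-aligned); 9..10  -- tail padding (1B); sizeof = 10, alignof = 2
0..2  cpu  (2B, 2-aligned)
2..3  lock  (1B, 1-aligned)
3..4  -- padding (1B)
4..52  start_time  (48B, 4-aligned)
52..62  pid  (10B, 2-aligned)
62..64  refcount  (2B, 2-aligned)
64..82  state  (18B, 2-aligned)
82..84  -- padding (2B)
84..88  gid  (4B, 4-aligned)
sizeof = 88, alignof = 4
— Frame2 —
0..48  start_time  (48B, 4-aligned)
48..52  gid  (4B, 4-aligned)
52..70  state  (18B, 2-aligned)
70..80  pid  (10B, 2-aligned)
80..82  cpu  (2B, 2-aligned)
82..84  refcount  (2B, 2-aligned)
84..85  lock  (1B, 1-aligned)
85..88  -- tail padding (3B)
sizeof = 88, alignof = 4
88 − 88 = 0

0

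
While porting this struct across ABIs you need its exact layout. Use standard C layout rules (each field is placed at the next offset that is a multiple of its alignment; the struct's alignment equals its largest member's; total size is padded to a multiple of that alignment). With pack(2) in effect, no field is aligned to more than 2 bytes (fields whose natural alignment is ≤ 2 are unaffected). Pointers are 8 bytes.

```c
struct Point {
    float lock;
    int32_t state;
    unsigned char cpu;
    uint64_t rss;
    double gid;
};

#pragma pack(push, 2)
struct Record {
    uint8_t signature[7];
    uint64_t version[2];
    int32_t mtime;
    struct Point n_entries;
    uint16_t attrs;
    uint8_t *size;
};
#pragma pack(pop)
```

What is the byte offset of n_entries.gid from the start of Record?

52

Point: lock at 0 (size 4, align 4) → ends 4; state at 4 (size 4, align 4) → ends 8; cpu at 8 (size 1, align 1) → ends 9; pad 7 to align 8 for rss; rss at 16 (size 8, align 8) → ends 24; gid at 24 (size 8, align 8) → ends 32; total 32 bytes, alignment 8
signature at 0 (size 7, align 1) → ends 7
pad 1 to align 2 for version
version at 8 (size 16, align 2) → ends 24
mtime at 24 (size 4, align 2) → ends 28
n_entries at 28 (size 32, align 2) → ends 60
within Point: gid at 24
28 + 24 = 52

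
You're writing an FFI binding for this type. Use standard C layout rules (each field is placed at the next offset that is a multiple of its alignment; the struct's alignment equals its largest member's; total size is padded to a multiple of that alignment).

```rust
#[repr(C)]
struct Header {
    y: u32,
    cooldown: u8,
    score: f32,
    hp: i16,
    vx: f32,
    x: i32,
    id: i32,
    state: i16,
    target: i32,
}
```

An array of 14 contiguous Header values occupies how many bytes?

504

y at 0 (size 4, align 4) → ends 4
cooldown at 4 (size 1, align 1) → ends 5
pad 3 to align 4 for score
score at 8 (size 4, align 4) → ends 12
hp at 12 (size 2, align 2) → ends 14
pad 2 to align 4 for vx
vx at 16 (size 4, align 4) → ends 20
x at 20 (size 4, align 4) → ends 24
id at 24 (size 4, align 4) → ends 28
state at 28 (size 2, align 2) → ends 30
pad 2 to align 4 for target
target at 32 (size 4, align 4) → ends 36
total 36 bytes, alignment 4
array of 14: 14 × 36 = 504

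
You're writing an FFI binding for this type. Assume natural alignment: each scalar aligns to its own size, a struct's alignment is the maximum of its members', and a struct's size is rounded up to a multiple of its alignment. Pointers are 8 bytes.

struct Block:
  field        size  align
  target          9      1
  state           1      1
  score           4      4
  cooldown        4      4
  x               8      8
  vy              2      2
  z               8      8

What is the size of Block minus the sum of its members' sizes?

target at 0 (size 9, align 1) → ends 9
state at 9 (size 1, align 1) → ends 10
pad 2 to align 4 for score
score at 12 (size 4, align 4) → ends 16
cooldown at 16 (size 4, align 4) → ends 20
pad 4 to align 8 for x
x at 24 (size 8, align 8) → ends 32
vy at 32 (size 2, align 2) → ends 34
pad 6 to align 8 for z
z at 40 (size 8, align 8) → ends 48
total 48 bytes, alignment 8
data bytes 36, size 48 → padding 12

12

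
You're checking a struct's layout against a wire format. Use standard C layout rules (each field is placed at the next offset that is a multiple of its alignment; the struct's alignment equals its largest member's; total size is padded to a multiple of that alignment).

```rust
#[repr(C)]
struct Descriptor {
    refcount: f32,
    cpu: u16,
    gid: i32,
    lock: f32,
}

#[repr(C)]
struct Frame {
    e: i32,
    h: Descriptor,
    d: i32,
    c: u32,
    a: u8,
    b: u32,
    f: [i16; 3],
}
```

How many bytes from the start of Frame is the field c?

24

Descriptor: @0: refcount [4B, align 4] → 4; @4: cpu [2B, align 2] → 6; +2 pad (align 4); @8: gid [4B, align 4] → 12; @12: lock [4B, align 4] → 16; size 16, align 4
@0: e [4B, align 4] → 4
@4: h [16B, align 4] → 20
@20: d [4B, align 4] → 24
@24: c [4B, align 4] → 28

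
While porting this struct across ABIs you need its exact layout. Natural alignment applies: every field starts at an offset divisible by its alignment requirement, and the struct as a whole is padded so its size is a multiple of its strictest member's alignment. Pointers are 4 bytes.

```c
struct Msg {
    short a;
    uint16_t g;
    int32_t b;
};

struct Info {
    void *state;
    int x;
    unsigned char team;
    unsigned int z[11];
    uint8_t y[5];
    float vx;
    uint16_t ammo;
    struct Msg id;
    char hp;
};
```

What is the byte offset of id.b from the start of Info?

76

Msg: @0: a [2B, align 2] → 2; @2: g [2B, align 2] → 4; @4: b [4B, align 4] → 8; size 8, align 4
@0: state [4B, align 4] → 4
@4: x [4B, align 4] → 8
@8: team [1B, align 1] → 9
+3 pad (align 4)
@12: z [44B, align 4] → 56
@56: y [5B, align 1] → 61
+3 pad (align 4)
@64: vx [4B, align 4] → 68
@68: ammo [2B, align 2] → 70
+2 pad (align 4)
@72: id [8B, align 4] → 80
within Msg: b at 4
72 + 4 = 76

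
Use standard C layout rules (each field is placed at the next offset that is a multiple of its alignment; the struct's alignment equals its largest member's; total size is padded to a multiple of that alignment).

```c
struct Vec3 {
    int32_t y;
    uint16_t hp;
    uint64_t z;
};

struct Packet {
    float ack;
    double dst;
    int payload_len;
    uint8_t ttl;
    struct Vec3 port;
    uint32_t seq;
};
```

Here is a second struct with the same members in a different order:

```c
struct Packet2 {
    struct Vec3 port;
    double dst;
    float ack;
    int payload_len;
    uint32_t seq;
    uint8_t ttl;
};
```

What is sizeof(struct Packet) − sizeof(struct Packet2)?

8

Vec3: 0..4  y  (4B, 4-aligned); 4..6  hp  (2B, 2-aligned); 6..8  -- padding (2B); 8..16  z  (8B, 8-aligned); sizeof = 16, alignof = 8
0..4  ack  (4B, 4-aligned)
4..8  -- padding (4B)
8..16  dst  (8B, 8-aligned)
16..20  payload_len  (4B, 4-aligned)
20..21  ttl  (1B, 1-aligned)
21..24  -- padding (3B)
24..40  port  (16B, 8-aligned)
40..44  seq  (4B, 4-aligned)
44..48  -- tail padding (4B)
sizeof = 48, alignof = 8
— Packet2 —
0..16  port  (16B, 8-aligned)
16..24  dst  (8B, 8-aligned)
24..28  ack  (4B, 4-aligned)
28..32  payload_len  (4B, 4-aligned)
32..36  seq  (4B, 4-aligned)
36..37  ttl  (1B, 1-aligned)
37..40  -- tail padding (3B)
sizeof = 40, alignof = 8
48 − 40 = 8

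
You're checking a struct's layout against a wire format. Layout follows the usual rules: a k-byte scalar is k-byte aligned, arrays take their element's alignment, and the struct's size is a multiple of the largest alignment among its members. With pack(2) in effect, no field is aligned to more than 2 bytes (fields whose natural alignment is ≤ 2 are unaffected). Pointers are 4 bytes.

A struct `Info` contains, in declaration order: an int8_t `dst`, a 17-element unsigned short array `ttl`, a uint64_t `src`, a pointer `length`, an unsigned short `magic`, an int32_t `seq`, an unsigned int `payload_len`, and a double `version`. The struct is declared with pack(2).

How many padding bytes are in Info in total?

@0: dst [1B, align 1] → 1
+1 pad (align 2)
@2: ttl [34B, align 2] → 36
@36: src [8B, align 2] → 44
@44: length [4B, align 2] → 48
@48: magic [2B, align 2] → 50
@50: seq [4B, align 2] → 54
@54: payload_len [4B, align 2] → 58
@58: version [8B, align 2] → 66
size 66, align 2
data bytes 65, size 66 → padding 1

1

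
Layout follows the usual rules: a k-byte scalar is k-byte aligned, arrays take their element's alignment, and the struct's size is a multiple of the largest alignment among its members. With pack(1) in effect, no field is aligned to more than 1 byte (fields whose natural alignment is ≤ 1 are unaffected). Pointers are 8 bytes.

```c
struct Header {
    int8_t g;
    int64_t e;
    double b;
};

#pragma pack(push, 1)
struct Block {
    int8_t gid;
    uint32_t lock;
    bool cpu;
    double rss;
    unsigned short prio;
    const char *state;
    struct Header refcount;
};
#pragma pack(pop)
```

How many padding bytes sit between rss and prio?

0

Header: g at 0 (size 1, align 1) → ends 1; pad 7 to align 8 for e; e at 8 (size 8, align 8) → ends 16; b at 16 (size 8, align 8) → ends 24; total 24 bytes, alignment 8
gid at 0 (size 1, align 1) → ends 1
lock at 1 (size 4, align 1) → ends 5
cpu at 5 (size 1, align 1) → ends 6
rss at 6 (size 8, align 1) → ends 14
prio at 14 (size 2, align 1) → ends 16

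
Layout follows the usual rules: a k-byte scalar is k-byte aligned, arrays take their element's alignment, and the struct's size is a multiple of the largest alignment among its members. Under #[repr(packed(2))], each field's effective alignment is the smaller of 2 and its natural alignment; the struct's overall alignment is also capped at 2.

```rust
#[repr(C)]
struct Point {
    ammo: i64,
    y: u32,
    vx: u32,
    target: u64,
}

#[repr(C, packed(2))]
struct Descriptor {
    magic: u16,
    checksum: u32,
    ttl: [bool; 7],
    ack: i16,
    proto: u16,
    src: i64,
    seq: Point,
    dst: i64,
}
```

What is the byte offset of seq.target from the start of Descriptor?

Point: 0..8  ammo  (8B, 8-aligned); 8..12  y  (4B, 4-aligned); 12..16  vx  (4B, 4-aligned); 16..24  target  (8B, 8-aligned); sizeof = 24, alignof = 8
0..2  magic  (2B, 2-aligned)
2..6  checksum  (4B, 2-aligned)
6..13  ttl  (7B, 1-aligned)
13..14  -- padding (1B)
14..16  ack  (2B, 2-aligned)
16..18  proto  (2B, 2-aligned)
18..26  src  (8B, 2-aligned)
26..50  seq  (24B, 2-aligned)
within Point: target at 16
26 + 16 = 42

42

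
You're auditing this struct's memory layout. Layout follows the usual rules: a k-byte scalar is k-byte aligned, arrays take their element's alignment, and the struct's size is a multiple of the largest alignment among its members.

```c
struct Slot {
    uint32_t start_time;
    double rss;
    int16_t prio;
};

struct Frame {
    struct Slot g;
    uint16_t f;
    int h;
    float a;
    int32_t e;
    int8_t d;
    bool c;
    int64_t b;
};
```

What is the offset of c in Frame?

Slot: start_time at 0 (size 4, align 4) → ends 4; pad 4 to align 8 for rss; rss at 8 (size 8, align 8) → ends 16; prio at 16 (size 2, align 2) → ends 18; tail pad 6 to reach multiple of 8; total 24 bytes, alignment 8
g at 0 (size 24, align 8) → ends 24
f at 24 (size 2, align 2) → ends 26
pad 2 to align 4 for h
h at 28 (size 4, align 4) → ends 32
a at 32 (size 4, align 4) → ends 36
e at 36 (size 4, align 4) → ends 40
d at 40 (size 1, align 1) → ends 41
c at 41 (size 1, align 1) → ends 42

41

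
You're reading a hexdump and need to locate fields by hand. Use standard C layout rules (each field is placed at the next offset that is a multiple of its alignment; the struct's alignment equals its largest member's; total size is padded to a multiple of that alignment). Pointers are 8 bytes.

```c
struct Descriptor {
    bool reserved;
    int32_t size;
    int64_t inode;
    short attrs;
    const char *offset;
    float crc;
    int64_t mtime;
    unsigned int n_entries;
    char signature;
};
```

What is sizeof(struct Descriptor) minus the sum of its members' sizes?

0..1  reserved  (1B, 1-aligned)
1..4  -- padding (3B)
4..8  size  (4B, 4-aligned)
8..16  inode  (8B, 8-aligned)
16..18  attrs  (2B, 2-aligned)
18..24  -- padding (6B)
24..32  offset  (8B, 8-aligned)
32..36  crc  (4B, 4-aligned)
36..40  -- padding (4B)
40..48  mtime  (8B, 8-aligned)
48..52  n_entries  (4B, 4-aligned)
52..53  signature  (1B, 1-aligned)
53..56  -- tail padding (3B)
sizeof = 56, alignof = 8
data bytes 40, size 56 → padding 16

16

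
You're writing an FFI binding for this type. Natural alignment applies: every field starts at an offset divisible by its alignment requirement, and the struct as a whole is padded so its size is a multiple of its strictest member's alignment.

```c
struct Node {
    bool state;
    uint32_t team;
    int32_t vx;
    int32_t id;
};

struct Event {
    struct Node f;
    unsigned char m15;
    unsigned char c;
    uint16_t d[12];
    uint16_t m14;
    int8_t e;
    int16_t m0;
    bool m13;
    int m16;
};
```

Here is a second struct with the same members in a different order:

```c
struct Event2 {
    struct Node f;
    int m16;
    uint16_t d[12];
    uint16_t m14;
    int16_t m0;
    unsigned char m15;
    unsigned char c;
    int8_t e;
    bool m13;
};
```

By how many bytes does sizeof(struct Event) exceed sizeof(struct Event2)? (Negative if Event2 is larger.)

Node: state at 0 (size 1, align 1) → ends 1; pad 3 to align 4 for team; team at 4 (size 4, align 4) → ends 8; vx at 8 (size 4, align 4) → ends 12; id at 12 (size 4, align 4) → ends 16; total 16 bytes, alignment 4
f at 0 (size 16, align 4) → ends 16
m15 at 16 (size 1, align 1) → ends 17
c at 17 (size 1, align 1) → ends 18
d at 18 (size 24, align 2) → ends 42
m14 at 42 (size 2, align 2) → ends 44
e at 44 (size 1, align 1) → ends 45
pad 1 to align 2 for m0
m0 at 46 (size 2, align 2) → ends 48
m13 at 48 (size 1, align 1) → ends 49
pad 3 to align 4 for m16
m16 at 52 (size 4, align 4) → ends 56
total 56 bytes, alignment 4
— Event2 —
f at 0 (size 16, align 4) → ends 16
m16 at 16 (size 4, align 4) → ends 20
d at 20 (size 24, align 2) → ends 44
m14 at 44 (size 2, align 2) → ends 46
m0 at 46 (size 2, align 2) → ends 48
m15 at 48 (size 1, align 1) → ends 49
c at 49 (size 1, align 1) → ends 50
e at 50 (size 1, align 1) → ends 51
m13 at 51 (size 1, align 1) → ends 52
total 52 bytes, alignment 4
56 − 52 = 4

4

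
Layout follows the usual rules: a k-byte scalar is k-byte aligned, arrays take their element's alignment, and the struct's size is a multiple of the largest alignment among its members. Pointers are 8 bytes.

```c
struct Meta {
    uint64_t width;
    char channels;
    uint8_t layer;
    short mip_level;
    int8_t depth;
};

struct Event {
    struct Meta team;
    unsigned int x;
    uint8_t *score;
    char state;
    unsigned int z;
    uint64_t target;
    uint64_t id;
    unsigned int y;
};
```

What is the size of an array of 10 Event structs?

640

Meta: @0: width [8B, align 8] → 8; @8: channels [1B, align 1] → 9; @9: layer [1B, align 1] → 10; @10: mip_level [2B, align 2] → 12; @12: depth [1B, align 1] → 13; +3 tail pad (align 8); size 16, align 8
@0: team [16B, align 8] → 16
@16: x [4B, align 4] → 20
+4 pad (align 8)
@24: score [8B, align 8] → 32
@32: state [1B, align 1] → 33
+3 pad (align 4)
@36: z [4B, align 4] → 40
@40: target [8B, align 8] → 48
@48: id [8B, align 8] → 56
@56: y [4B, align 4] → 60
+4 tail pad (align 8)
size 64, align 8
array of 10: 10 × 64 = 640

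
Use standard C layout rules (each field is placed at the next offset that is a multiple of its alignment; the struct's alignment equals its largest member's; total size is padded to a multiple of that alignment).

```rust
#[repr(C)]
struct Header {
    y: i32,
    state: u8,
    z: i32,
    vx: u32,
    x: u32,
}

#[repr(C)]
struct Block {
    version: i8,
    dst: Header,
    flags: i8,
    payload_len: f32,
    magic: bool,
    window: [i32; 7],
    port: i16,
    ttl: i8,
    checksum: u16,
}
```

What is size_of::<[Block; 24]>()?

1728

Header: 0..4  y  (4B, 4-aligned); 4..5  state  (1B, 1-aligned); 5..8  -- padding (3B); 8..12  z  (4B, 4-aligned); 12..16  vx  (4B, 4-aligned); 16..20  x  (4B, 4-aligned); sizeof = 20, alignof = 4
0..1  version  (1B, 1-aligned)
1..4  -- padding (3B)
4..24  dst  (20B, 4-aligned)
24..25  flags  (1B, 1-aligned)
25..28  -- padding (3B)
28..32  payload_len  (4B, 4-aligned)
32..33  magic  (1B, 1-aligned)
33..36  -- padding (3B)
36..64  window  (28B, 4-aligned)
64..66  port  (2B, 2-aligned)
66..67  ttl  (1B, 1-aligned)
67..68  -- padding (1B)
68..70  checksum  (2B, 2-aligned)
70..72  -- tail padding (2B)
sizeof = 72, alignof = 4
array of 24: 24 × 72 = 1728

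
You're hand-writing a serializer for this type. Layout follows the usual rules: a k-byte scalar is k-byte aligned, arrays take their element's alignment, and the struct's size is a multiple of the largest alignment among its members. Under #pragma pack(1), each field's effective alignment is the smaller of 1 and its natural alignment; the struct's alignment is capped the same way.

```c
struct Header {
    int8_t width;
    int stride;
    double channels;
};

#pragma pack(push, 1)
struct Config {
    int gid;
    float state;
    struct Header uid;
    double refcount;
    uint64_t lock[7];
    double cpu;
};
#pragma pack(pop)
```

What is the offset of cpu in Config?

Header: width at 0 (size 1, align 1) → ends 1; pad 3 to align 4 for stride; stride at 4 (size 4, align 4) → ends 8; channels at 8 (size 8, align 8) → ends 16; total 16 bytes, alignment 8
gid at 0 (size 4, align 1) → ends 4
state at 4 (size 4, align 1) → ends 8
uid at 8 (size 16, align 1) → ends 24
refcount at 24 (size 8, align 1) → ends 32
lock at 32 (size 56, align 1) → ends 88
cpu at 88 (size 8, align 1) → ends 96

88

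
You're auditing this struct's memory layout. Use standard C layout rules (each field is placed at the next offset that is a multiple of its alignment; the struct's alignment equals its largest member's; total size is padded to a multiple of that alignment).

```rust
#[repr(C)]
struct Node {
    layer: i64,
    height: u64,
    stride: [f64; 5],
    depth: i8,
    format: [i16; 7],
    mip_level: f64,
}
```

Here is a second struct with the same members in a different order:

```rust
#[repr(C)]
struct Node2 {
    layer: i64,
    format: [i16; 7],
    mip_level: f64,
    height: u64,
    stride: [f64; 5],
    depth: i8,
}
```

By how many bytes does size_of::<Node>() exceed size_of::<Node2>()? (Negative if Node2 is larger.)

0..8  layer  (8B, 8-aligned)
8..16  height  (8B, 8-aligned)
16..56  stride  (40B, 8-aligned)
56..57  depth  (1B, 1-aligned)
57..58  -- padding (1B)
58..72  format  (14B, 2-aligned)
72..80  mip_level  (8B, 8-aligned)
sizeof = 80, alignof = 8
— Node2 —
0..8  layer  (8B, 8-aligned)
8..22  format  (14B, 2-aligned)
22..24  -- padding (2B)
24..32  mip_level  (8B, 8-aligned)
32..40  height  (8B, 8-aligned)
40..80  stride  (40B, 8-aligned)
80..81  depth  (1B, 1-aligned)
81..88  -- tail padding (7B)
sizeof = 88, alignof = 8
80 − 88 = -8

-8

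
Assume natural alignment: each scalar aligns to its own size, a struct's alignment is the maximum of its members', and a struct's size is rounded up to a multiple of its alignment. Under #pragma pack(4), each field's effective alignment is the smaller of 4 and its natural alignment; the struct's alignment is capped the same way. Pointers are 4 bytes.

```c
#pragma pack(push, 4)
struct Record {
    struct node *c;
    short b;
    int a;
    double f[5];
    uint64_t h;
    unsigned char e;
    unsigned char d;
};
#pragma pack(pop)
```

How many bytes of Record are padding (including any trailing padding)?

@0: c [4B, align 4] → 4
@4: b [2B, align 2] → 6
+2 pad (align 4)
@8: a [4B, align 4] → 12
@12: f [40B, align 4] → 52
@52: h [8B, align 4] → 60
@60: e [1B, align 1] → 61
@61: d [1B, align 1] → 62
+2 tail pad (align 4)
size 64, align 4
data bytes 60, size 64 → padding 4

4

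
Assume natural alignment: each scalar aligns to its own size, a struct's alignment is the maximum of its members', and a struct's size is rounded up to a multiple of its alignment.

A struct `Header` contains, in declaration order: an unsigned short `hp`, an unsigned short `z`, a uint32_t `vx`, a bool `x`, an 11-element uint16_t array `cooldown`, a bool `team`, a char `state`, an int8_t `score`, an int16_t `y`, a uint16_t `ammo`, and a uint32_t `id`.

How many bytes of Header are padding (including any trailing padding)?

0..2  hp  (2B, 2-aligned)
2..4  z  (2B, 2-aligned)
4..8  vx  (4B, 4-aligned)
8..9  x  (1B, 1-aligned)
9..10  -- padding (1B)
10..32  cooldown  (22B, 2-aligned)
32..33  team  (1B, 1-aligned)
33..34  state  (1B, 1-aligned)
34..35  score  (1B, 1-aligned)
35..36  -- padding (1B)
36..38  y  (2B, 2-aligned)
38..40  ammo  (2B, 2-aligned)
40..44  id  (4B, 4-aligned)
sizeof = 44, alignof = 4
data bytes 42, size 44 → padding 2

2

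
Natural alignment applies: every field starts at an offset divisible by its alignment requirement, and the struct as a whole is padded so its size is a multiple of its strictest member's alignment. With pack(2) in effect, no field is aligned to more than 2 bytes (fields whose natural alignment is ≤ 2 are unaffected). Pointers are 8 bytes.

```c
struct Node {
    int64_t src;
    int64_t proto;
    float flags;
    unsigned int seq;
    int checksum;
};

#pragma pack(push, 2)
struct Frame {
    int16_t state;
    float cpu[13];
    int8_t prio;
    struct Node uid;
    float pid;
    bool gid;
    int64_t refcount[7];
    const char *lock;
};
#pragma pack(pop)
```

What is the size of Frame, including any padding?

Node: src at 0 (size 8, align 8) → ends 8; proto at 8 (size 8, align 8) → ends 16; flags at 16 (size 4, align 4) → ends 20; seq at 20 (size 4, align 4) → ends 24; checksum at 24 (size 4, align 4) → ends 28; tail pad 4 to reach multiple of 8; total 32 bytes, alignment 8
state at 0 (size 2, align 2) → ends 2
cpu at 2 (size 52, align 2) → ends 54
prio at 54 (size 1, align 1) → ends 55
pad 1 to align 2 for uid
uid at 56 (size 32, align 2) → ends 88
pid at 88 (size 4, align 2) → ends 92
gid at 92 (size 1, align 1) → ends 93
pad 1 to align 2 for refcount
refcount at 94 (size 56, align 2) → ends 150
lock at 150 (size 8, align 2) → ends 158
total 158 bytes, alignment 2

158 bytes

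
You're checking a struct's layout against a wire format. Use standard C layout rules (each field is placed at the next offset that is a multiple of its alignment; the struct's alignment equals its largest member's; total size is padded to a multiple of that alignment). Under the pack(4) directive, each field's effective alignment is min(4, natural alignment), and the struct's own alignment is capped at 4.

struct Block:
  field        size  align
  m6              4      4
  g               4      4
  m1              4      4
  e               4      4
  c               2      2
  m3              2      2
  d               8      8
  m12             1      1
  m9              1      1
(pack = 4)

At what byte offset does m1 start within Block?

m6 at 0 (size 4, align 4) → ends 4
g at 4 (size 4, align 4) → ends 8
m1 at 8 (size 4, align 4) → ends 12

8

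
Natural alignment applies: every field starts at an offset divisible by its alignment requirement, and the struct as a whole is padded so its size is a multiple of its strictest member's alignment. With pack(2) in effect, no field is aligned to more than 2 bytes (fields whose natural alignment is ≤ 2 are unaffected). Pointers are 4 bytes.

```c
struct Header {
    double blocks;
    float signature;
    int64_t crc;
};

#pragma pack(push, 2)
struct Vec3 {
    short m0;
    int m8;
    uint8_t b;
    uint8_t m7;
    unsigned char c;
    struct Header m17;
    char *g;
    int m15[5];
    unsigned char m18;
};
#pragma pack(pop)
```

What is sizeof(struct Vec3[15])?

900

Header: blocks at 0 (size 8, align 8) → ends 8; signature at 8 (size 4, align 4) → ends 12; pad 4 to align 8 for crc; crc at 16 (size 8, align 8) → ends 24; total 24 bytes, alignment 8
m0 at 0 (size 2, align 2) → ends 2
m8 at 2 (size 4, align 2) → ends 6
b at 6 (size 1, align 1) → ends 7
m7 at 7 (size 1, align 1) → ends 8
c at 8 (size 1, align 1) → ends 9
pad 1 to align 2 for m17
m17 at 10 (size 24, align 2) → ends 34
g at 34 (size 4, align 2) → ends 38
m15 at 38 (size 20, align 2) → ends 58
m18 at 58 (size 1, align 1) → ends 59
tail pad 1 to reach multiple of 2
total 60 bytes, alignment 2
array of 15: 15 × 60 = 900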